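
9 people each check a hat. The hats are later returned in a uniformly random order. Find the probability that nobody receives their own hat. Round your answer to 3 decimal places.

0.368

This is the derangement probability: permutations of 9 with no fixed point.
D(9) = 9! · (1 − 1/1! + 1/2! − ··· + (−1)^9/9!) = 133496.
P = 133496/362880 = 16687/45360 ≈ 0.368.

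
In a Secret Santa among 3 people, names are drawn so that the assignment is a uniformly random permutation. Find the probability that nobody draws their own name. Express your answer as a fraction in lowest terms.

1/3

This is the derangement probability: permutations of 3 with no fixed point.
D(3) = 3! · (1 − 1/1! + 1/2! − ··· + (−1)^3/3!) = 2.
P = 2/6 = 1/3.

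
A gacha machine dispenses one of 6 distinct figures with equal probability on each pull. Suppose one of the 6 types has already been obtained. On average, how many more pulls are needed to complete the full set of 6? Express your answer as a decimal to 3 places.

13.700

Starting from 1 distinct type, each trial gives a new one with probability (6−i)/6 when i types are held, so the wait for the next new type is 6/(6−i).
E = 6/5 + 6/4 + 6/3 + 6/2 + 6/1 = 137/10 ≈ 13.700.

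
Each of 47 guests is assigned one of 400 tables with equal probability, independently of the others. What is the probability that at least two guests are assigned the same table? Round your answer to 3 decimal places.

It's easier to compute the probability that all 47 are distinct.
P(all distinct) = 400/400 · 399/400 · ··· · 354/400 ≈ 0.060.
So the probability of at least one match is 1 − 0.060 = 0.940.

0.940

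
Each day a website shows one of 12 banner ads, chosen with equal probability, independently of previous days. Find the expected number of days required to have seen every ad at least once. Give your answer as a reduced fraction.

86021/2310

After i distinct types are collected, each trial gives a new one with probability (12−i)/12, so the expected wait for the next new type is 12/(12−i).
E = 12/12 + 12/11 + 12/10 + 12/9 + 12/8 + 12/7 + 12/6 + 12/5 + 12/4 + 12/3 + 12/2 + 12/1 = 86021/2310.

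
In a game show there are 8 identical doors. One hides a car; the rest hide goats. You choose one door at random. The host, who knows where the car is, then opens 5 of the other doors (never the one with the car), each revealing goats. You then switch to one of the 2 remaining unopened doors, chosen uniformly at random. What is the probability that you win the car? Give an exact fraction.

7/16

Your original door holds the car with probability 1/8, so the other 7 collectively hold it with probability 7/8.
The host can always find 5 empty doors to open, so the reveals don't change that 7/8; it is now spread over the 2 remaining unopened doors.
P(win by switching) = (7/8) · (1/2) = 7/16.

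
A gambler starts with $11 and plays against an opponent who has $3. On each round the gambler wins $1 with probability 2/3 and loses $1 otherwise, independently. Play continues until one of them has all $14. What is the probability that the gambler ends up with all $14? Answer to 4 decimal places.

Let r = q/p = (1/3)/(2/3) = 1/2. The recurrence P(i) = p·P(i+1) + q·P(i−1) with P(0)=0, P(14)=1 gives P(i) = (1 − r^i)/(1 − r^14).
P(11) = (1 − (1/2)^11) / (1 − (1/2)^14) = 16376/16383 ≈ 0.9996.

0.9996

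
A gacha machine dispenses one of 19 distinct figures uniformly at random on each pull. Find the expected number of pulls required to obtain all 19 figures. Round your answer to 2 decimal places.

67.41

After i distinct types are collected, each trial gives a new one with probability (19−i)/19, so the expected wait for the next new type is 19/(19−i).
E = 19/19 + 19/18 + 19/17 + 19/16 + 19/15 + 19/14 + 19/13 + 19/12 + 19/11 + 19/10 + 19/9 + 19/8 + 19/7 + 19/6 + 19/5 + 19/4 + 19/3 + 19/2 + 19/1 = 275295799/4084080 ≈ 67.41.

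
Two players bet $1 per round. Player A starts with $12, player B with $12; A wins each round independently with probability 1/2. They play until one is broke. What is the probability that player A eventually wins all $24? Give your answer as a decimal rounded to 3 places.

With a fair step, P(i) = ½P(i−1) + ½P(i+1) with P(0)=0, P(24)=1 has the linear solution P(i) = i/24.
P(12) = 12/24 = 1/2 ≈ 0.500.

0.500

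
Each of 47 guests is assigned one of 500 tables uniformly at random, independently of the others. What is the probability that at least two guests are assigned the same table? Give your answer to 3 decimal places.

It's easier to compute the probability that all 47 are distinct.
P(all distinct) = 500/500 · 499/500 · ··· · 454/500 ≈ 0.107.
So the probability of at least one match is 1 − 0.107 = 0.893.

0.893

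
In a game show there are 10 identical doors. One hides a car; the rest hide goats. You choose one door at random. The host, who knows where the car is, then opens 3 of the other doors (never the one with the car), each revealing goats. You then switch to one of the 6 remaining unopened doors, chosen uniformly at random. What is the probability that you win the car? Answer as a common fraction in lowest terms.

3/20

Your original door holds the car with probability 1/10, so the other 9 collectively hold it with probability 9/10.
The host can always find 3 empty doors to open, so the reveals don't change that 9/10; it is now spread over the 6 remaining unopened doors.
P(win by switching) = (9/10) · (1/6) = 3/20.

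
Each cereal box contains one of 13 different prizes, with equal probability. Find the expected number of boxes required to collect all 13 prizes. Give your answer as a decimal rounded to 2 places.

41.34

After i distinct types are collected, each trial gives a new one with probability (13−i)/13, so the expected wait for the next new type is 13/(13−i).
E = 13/13 + 13/12 + 13/11 + 13/10 + 13/9 + 13/8 + 13/7 + 13/6 + 13/5 + 13/4 + 13/3 + 13/2 + 13/1 = 1145993/27720 ≈ 41.34.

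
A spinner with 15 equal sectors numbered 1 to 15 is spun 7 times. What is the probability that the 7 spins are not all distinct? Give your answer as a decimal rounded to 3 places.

P(all 7 different) = 15/15 · 14/15 · ··· · 9/15 ≈ 0.190.
P(at least two equal) = 1 − 0.190 = 0.810.

0.810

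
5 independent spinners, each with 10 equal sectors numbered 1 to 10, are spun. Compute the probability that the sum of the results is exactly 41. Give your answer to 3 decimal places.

0.007

There are 10^5 = 100000 equally likely outcomes.
The number of ordered 5-tuples from {1,…,10} summing to 41 is 715.
P(sum = 41) = 715/100000 = 143/20000 ≈ 0.007.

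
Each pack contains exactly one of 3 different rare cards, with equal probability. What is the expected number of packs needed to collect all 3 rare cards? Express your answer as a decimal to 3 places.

5.500

After i distinct types are collected, each trial gives a new one with probability (3−i)/3, so the expected wait for the next new type is 3/(3−i).
E = 3/3 + 3/2 + 3/1 = 11/2 ≈ 5.500.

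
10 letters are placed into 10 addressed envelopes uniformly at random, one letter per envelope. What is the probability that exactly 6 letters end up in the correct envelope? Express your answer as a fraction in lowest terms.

1/1920

Choose which 6 of the 10 are fixed: C(10,6) = 210 ways.
The remaining 4 must have no fixed point: D(4) = 9.
P = 210·9/3628800 = 1/1920.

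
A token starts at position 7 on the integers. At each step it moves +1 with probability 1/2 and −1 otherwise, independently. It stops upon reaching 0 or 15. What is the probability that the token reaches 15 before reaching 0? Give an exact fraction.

With a fair step, P(i) = ½P(i−1) + ½P(i+1) with P(0)=0, P(15)=1 has the linear solution P(i) = i/15.
P(7) = 7/15.

7/15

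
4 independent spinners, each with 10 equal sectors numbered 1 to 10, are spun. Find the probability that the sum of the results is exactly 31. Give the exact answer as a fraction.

There are 10^4 = 10000 equally likely outcomes.
The number of ordered 4-tuples from {1,…,10} summing to 31 is 220.
P(sum = 31) = 220/10000 = 11/500.

11/500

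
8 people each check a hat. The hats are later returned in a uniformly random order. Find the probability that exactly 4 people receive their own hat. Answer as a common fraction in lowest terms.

1/64

Choose which 4 of the 8 are fixed: C(8,4) = 70 ways.
The remaining 4 must have no fixed point: D(4) = 9.
P = 70·9/40320 = 1/64.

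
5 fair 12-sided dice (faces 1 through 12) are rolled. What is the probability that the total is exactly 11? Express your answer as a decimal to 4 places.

There are 12^5 = 248832 equally likely outcomes.
The number of ordered 5-tuples from {1,…,12} summing to 11 is 210.
P(sum = 11) = 210/248832 = 35/41472 ≈ 0.0008.

0.0008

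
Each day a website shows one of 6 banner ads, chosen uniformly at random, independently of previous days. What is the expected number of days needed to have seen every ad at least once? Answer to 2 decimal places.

14.70

After i distinct types are collected, each trial gives a new one with probability (6−i)/6, so the expected wait for the next new type is 6/(6−i).
E = 6/6 + 6/5 + 6/4 + 6/3 + 6/2 + 6/1 = 147/10 ≈ 14.70.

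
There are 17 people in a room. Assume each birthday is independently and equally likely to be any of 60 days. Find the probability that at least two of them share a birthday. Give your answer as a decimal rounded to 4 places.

It's easier to compute the probability that all 17 are distinct.
P(all distinct) = 60/60 · 59/60 · ··· · 44/60 ≈ 0.0814.
So the probability of at least one match is 1 − 0.0814 = 0.9186.

0.9186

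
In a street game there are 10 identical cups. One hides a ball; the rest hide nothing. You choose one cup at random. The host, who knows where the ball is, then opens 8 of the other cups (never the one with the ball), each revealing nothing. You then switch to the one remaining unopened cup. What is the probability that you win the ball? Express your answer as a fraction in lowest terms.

9/10

Your original cup holds the ball with probability 1/10, so the other 9 collectively hold it with probability 9/10.
The host can always find 8 empty cups to open, so the reveals don't change that 9/10; it is now spread over the 1 remaining unopened cup.
P(win by switching) = (9/10) · (1/1) = 9/10.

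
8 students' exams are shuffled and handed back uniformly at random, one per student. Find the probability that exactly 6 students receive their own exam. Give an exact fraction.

1/1440

Choose which 6 of the 8 are fixed: C(8,6) = 28 ways.
The remaining 2 must have no fixed point: D(2) = 1.
P = 28·1/40320 = 1/1440.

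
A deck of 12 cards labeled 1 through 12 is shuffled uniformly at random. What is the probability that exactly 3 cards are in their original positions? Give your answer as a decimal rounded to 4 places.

Choose which 3 of the 12 are fixed: C(12,3) = 220 ways.
The remaining 9 must have no fixed point: D(9) = 133496.
P = 220·133496/479001600 = 16687/272160 ≈ 0.0613.

0.0613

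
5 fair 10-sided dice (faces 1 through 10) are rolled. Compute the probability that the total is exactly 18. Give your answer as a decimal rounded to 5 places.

There are 10^5 = 100000 equally likely outcomes.
The number of ordered 5-tuples from {1,…,10} summing to 18 is 2205.
P(sum = 18) = 2205/100000 = 441/20000 ≈ 0.02205.

0.02205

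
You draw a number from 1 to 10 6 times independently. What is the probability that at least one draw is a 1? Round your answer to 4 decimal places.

P(no draw is a 1) = (9/10)^6 ≈ 0.5314.
P(at least one) = 1 − 0.5314 = 0.4686.

0.4686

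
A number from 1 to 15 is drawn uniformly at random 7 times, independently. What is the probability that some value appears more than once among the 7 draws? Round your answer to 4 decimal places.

0.8102

P(all 7 different) = 15/15 · 14/15 · ··· · 9/15 ≈ 0.1898.
P(at least two equal) = 1 − 0.1898 = 0.8102.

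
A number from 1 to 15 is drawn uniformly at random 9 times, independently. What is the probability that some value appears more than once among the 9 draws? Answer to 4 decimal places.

P(all 9 different) = 15/15 · 14/15 · ··· · 7/15 ≈ 0.0472.
P(at least two equal) = 1 − 0.0472 = 0.9528.

0.9528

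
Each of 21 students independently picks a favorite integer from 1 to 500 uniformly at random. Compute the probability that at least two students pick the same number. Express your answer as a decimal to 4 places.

0.3468

It's easier to compute the probability that all 21 are distinct.
P(all distinct) = 500/500 · 499/500 · ··· · 480/500 ≈ 0.6532.
So the probability of at least one match is 1 − 0.6532 = 0.3468.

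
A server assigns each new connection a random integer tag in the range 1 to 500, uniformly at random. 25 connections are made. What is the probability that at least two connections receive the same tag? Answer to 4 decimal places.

It's easier to compute the probability that all 25 are distinct.
P(all distinct) = 500/500 · 499/500 · ··· · 476/500 ≈ 0.5433.
So the probability of at least one match is 1 − 0.5433 = 0.4567.

0.4567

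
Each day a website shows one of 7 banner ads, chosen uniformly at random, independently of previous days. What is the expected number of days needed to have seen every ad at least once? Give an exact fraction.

After i distinct types are collected, each trial gives a new one with probability (7−i)/7, so the expected wait for the next new type is 7/(7−i).
E = 7/7 + 7/6 + 7/5 + 7/4 + 7/3 + 7/2 + 7/1 = 363/20.

363/20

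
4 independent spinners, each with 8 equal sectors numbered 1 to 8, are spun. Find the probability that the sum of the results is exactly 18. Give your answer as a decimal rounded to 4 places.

0.0840

There are 8^4 = 4096 equally likely outcomes.
The number of ordered 4-tuples from {1,…,8} summing to 18 is 344.
P(sum = 18) = 344/4096 = 43/512 ≈ 0.0840.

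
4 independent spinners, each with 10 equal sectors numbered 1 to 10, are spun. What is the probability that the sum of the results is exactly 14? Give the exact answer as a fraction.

141/5000

There are 10^4 = 10000 equally likely outcomes.
The number of ordered 4-tuples from {1,…,10} summing to 14 is 282.
P(sum = 14) = 282/10000 = 141/5000.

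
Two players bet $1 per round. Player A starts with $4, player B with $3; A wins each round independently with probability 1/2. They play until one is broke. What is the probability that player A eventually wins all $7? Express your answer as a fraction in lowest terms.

With a fair step, P(i) = ½P(i−1) + ½P(i+1) with P(0)=0, P(7)=1 has the linear solution P(i) = i/7.
P(4) = 4/7.

4/7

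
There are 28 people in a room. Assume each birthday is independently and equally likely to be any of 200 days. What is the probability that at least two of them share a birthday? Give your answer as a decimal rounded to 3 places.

It's easier to compute the probability that all 28 are distinct.
P(all distinct) = 200/200 · 199/200 · ··· · 173/200 ≈ 0.138.
So the probability of at least one match is 1 − 0.138 = 0.862.

0.862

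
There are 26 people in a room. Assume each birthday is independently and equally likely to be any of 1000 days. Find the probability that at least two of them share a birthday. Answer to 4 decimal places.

0.2795

It's easier to compute the probability that all 26 are distinct.
P(all distinct) = 1000/1000 · 999/1000 · ··· · 975/1000 ≈ 0.7205.
So the probability of at least one match is 1 − 0.7205 = 0.2795.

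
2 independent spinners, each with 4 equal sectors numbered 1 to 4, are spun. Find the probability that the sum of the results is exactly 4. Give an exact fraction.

3/16

There are 4^2 = 16 equally likely outcomes.
The number of ordered 2-tuples from {1,…,4} summing to 4 is 3.
P(sum = 4) = 3/16.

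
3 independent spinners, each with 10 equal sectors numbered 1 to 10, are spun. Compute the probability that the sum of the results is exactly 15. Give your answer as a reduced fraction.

73/1000

There are 10^3 = 1000 equally likely outcomes.
The number of ordered 3-tuples from {1,…,10} summing to 15 is 73.
P(sum = 15) = 73/1000.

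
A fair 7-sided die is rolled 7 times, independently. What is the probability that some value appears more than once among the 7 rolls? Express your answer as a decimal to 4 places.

P(all 7 different) = 7/7 · 6/7 · ··· · 1/7 ≈ 0.0061.
P(at least two equal) = 1 − 0.0061 = 0.9939.

0.9939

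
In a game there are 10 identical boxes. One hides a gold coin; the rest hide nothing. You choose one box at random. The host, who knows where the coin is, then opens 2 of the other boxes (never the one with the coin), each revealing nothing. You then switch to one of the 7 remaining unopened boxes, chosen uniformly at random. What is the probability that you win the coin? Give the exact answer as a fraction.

9/70

Your original box holds the coin with probability 1/10, so the other 9 collectively hold it with probability 9/10.
The host can always find 2 empty boxes to open, so the reveals don't change that 9/10; it is now spread over the 7 remaining unopened boxes.
P(win by switching) = (9/10) · (1/7) = 9/70.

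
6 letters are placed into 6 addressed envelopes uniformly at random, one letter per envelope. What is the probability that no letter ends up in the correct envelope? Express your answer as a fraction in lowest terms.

53/144

This is the derangement probability: permutations of 6 with no fixed point.
D(6) = 6! · (1 − 1/1! + 1/2! − ··· + (−1)^6/6!) = 265.
P = 265/720 = 53/144.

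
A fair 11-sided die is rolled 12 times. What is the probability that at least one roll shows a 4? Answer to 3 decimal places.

0.681

P(no roll shows a 4) = (10/11)^12 ≈ 0.319.
P(at least one) = 1 − 0.319 = 0.681.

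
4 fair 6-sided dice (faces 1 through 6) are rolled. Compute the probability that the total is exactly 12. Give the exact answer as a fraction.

There are 6^4 = 1296 equally likely outcomes.
The number of ordered 4-tuples from {1,…,6} summing to 12 is 125.
P(sum = 12) = 125/1296.

125/1296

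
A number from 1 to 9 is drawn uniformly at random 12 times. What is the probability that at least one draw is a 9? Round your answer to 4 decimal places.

P(no draw is a 9) = (8/9)^12 ≈ 0.2433.
P(at least one) = 1 − 0.2433 = 0.7567.

0.7567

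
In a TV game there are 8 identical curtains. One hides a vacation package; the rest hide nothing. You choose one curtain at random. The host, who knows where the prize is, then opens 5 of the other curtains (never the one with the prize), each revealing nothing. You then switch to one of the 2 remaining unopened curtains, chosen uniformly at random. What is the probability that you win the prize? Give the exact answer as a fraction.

Your original curtain holds the prize with probability 1/8, so the other 7 collectively hold it with probability 7/8.
The host can always find 5 empty curtains to open, so the reveals don't change that 7/8; it is now spread over the 2 remaining unopened curtains.
P(win by switching) = (7/8) · (1/2) = 7/16.

7/16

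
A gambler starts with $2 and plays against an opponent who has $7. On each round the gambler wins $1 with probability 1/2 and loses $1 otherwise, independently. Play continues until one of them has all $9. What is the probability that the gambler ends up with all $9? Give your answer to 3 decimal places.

0.222

With a fair step, P(i) = ½P(i−1) + ½P(i+1) with P(0)=0, P(9)=1 has the linear solution P(i) = i/9.
P(2) = 2/9 ≈ 0.222.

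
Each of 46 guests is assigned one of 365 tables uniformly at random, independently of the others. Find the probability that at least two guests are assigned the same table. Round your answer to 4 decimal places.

0.9483

It's easier to compute the probability that all 46 are distinct.
P(all distinct) = 365/365 · 364/365 · ··· · 320/365 ≈ 0.0517.
So the probability of at least one match is 1 − 0.0517 = 0.9483.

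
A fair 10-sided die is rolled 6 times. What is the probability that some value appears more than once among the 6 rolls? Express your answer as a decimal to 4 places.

0.8488

P(all 6 different) = 10/10 · 9/10 · ··· · 5/10 ≈ 0.1512.
P(at least two equal) = 1 − 0.1512 = 0.8488.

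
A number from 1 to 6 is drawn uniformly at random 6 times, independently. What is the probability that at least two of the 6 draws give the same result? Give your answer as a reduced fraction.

319/324

P(all 6 different) = 6/6 · 5/6 · ··· · 1/6 = 5/324.
P(at least two equal) = 1 − 5/324 = 319/324.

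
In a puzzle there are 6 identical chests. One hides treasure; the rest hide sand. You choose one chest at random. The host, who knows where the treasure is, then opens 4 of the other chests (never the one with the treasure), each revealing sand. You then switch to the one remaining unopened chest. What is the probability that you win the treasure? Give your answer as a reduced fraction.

Your original chest holds the treasure with probability 1/6, so the other 5 collectively hold it with probability 5/6.
The host can always find 4 empty chests to open, so the reveals don't change that 5/6; it is now spread over the 1 remaining unopened chest.
P(win by switching) = (5/6) · (1/1) = 5/6.

5/6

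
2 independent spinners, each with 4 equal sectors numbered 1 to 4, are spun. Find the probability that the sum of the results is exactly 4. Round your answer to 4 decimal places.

0.1875

There are 4^2 = 16 equally likely outcomes.
The number of ordered 2-tuples from {1,…,4} summing to 4 is 3.
P(sum = 4) = 3/16 ≈ 0.1875.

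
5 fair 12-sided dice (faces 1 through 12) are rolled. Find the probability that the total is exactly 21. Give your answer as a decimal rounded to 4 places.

There are 12^5 = 248832 equally likely outcomes.
The number of ordered 5-tuples from {1,…,12} summing to 21 is 4495.
P(sum = 21) = 4495/248832 ≈ 0.0181.

0.0181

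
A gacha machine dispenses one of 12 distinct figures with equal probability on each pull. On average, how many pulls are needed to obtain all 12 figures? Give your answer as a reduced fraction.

After i distinct types are collected, each trial gives a new one with probability (12−i)/12, so the expected wait for the next new type is 12/(12−i).
E = 12/12 + 12/11 + 12/10 + 12/9 + 12/8 + 12/7 + 12/6 + 12/5 + 12/4 + 12/3 + 12/2 + 12/1 = 86021/2310.

86021/2310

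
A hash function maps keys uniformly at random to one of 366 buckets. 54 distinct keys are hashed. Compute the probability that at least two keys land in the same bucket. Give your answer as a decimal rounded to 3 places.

It's easier to compute the probability that all 54 are distinct.
P(all distinct) = 366/366 · 365/366 · ··· · 313/366 ≈ 0.016.
So the probability of at least one match is 1 − 0.016 = 0.984.

0.984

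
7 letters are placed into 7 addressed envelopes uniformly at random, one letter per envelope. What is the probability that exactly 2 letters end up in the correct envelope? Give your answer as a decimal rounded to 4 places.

Choose which 2 of the 7 are fixed: C(7,2) = 21 ways.
The remaining 5 must have no fixed point: D(5) = 44.
P = 21·44/5040 = 11/60 ≈ 0.1833.

0.1833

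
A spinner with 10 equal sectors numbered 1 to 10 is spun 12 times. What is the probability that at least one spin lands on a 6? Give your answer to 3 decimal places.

P(no spin lands on a 6) = (9/10)^12 ≈ 0.282.
P(at least one) = 1 − 0.282 = 0.718.

0.718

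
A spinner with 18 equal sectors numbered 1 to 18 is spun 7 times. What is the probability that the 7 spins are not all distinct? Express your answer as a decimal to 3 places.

P(all 7 different) = 18/18 · 17/18 · ··· · 12/18 ≈ 0.262.
P(at least two equal) = 1 − 0.262 = 0.738.

0.738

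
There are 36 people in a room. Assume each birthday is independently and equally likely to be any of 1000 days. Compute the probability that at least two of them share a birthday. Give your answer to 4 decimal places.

0.4714

It's easier to compute the probability that all 36 are distinct.
P(all distinct) = 1000/1000 · 999/1000 · ··· · 965/1000 ≈ 0.5286.
So the probability of at least one match is 1 − 0.5286 = 0.4714.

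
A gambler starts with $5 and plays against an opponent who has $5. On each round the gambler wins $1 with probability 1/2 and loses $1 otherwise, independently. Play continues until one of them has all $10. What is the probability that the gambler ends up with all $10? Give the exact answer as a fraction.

1/2

With a fair step, P(i) = ½P(i−1) + ½P(i+1) with P(0)=0, P(10)=1 has the linear solution P(i) = i/10.
P(5) = 5/10 = 1/2.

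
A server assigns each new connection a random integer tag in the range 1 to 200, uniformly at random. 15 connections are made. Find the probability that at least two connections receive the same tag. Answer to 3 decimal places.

0.416

It's easier to compute the probability that all 15 are distinct.
P(all distinct) = 200/200 · 199/200 · ··· · 186/200 ≈ 0.584.
So the probability of at least one match is 1 − 0.584 = 0.416.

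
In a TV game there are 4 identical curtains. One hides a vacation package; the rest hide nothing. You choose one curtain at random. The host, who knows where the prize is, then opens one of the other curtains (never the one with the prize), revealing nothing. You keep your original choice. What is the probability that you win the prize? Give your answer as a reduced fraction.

The host can always open an empty curtain regardless of your choice, so this gives no information about your original curtain.
P(win by staying) = 1/4.

1/4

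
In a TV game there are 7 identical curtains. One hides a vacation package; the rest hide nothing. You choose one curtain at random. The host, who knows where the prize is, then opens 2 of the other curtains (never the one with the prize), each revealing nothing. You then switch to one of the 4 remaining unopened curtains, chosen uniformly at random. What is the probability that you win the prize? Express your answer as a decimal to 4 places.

Your original curtain holds the prize with probability 1/7, so the other 6 collectively hold it with probability 6/7.
The host can always find 2 empty curtains to open, so the reveals don't change that 6/7; it is now spread over the 4 remaining unopened curtains.
P(win by switching) = (6/7) · (1/4) = 3/14 ≈ 0.2143.

0.2143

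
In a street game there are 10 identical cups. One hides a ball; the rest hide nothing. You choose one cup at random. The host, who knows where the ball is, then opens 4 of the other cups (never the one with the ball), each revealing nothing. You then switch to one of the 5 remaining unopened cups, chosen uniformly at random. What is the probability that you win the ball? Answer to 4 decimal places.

0.1800

Your original cup holds the ball with probability 1/10, so the other 9 collectively hold it with probability 9/10.
The host can always find 4 empty cups to open, so the reveals don't change that 9/10; it is now spread over the 5 remaining unopened cups.
P(win by switching) = (9/10) · (1/5) = 9/50 ≈ 0.1800.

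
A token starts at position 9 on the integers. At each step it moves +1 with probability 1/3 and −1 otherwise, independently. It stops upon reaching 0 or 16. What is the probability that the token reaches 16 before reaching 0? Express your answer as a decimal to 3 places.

0.008

Let r = q/p = (2/3)/(1/3) = 2. The recurrence P(i) = p·P(i+1) + q·P(i−1) with P(0)=0, P(16)=1 gives P(i) = (1 − r^i)/(1 − r^16).
P(9) = (1 − (2)^9) / (1 − (2)^16) = 511/65535 ≈ 0.008.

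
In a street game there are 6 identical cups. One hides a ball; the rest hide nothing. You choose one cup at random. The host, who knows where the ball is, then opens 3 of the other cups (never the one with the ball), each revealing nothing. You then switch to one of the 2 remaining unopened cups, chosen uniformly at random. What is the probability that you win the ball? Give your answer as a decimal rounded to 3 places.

Your original cup holds the ball with probability 1/6, so the other 5 collectively hold it with probability 5/6.
The host can always find 3 empty cups to open, so the reveals don't change that 5/6; it is now spread over the 2 remaining unopened cups.
P(win by switching) = (5/6) · (1/2) = 5/12 ≈ 0.417.

0.417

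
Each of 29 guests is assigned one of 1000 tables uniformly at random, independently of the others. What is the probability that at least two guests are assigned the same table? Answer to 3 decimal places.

It's easier to compute the probability that all 29 are distinct.
P(all distinct) = 1000/1000 · 999/1000 · ··· · 972/1000 ≈ 0.664.
So the probability of at least one match is 1 − 0.664 = 0.336.

0.336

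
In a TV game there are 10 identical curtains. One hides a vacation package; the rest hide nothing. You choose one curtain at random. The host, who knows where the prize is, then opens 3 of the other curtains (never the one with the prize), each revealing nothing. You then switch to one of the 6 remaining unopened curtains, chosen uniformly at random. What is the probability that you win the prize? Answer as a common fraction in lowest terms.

3/20

Your original curtain holds the prize with probability 1/10, so the other 9 collectively hold it with probability 9/10.
The host can always find 3 empty curtains to open, so the reveals don't change that 9/10; it is now spread over the 6 remaining unopened curtains.
P(win by switching) = (9/10) · (1/6) = 3/20.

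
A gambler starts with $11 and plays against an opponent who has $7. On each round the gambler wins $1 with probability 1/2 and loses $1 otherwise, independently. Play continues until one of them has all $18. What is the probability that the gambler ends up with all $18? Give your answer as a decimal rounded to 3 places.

With a fair step, P(i) = ½P(i−1) + ½P(i+1) with P(0)=0, P(18)=1 has the linear solution P(i) = i/18.
P(11) = 11/18 ≈ 0.611.

0.611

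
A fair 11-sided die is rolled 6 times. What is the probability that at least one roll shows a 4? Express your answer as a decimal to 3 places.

0.436

P(no roll shows a 4) = (10/11)^6 ≈ 0.564.
P(at least one) = 1 − 0.564 = 0.436.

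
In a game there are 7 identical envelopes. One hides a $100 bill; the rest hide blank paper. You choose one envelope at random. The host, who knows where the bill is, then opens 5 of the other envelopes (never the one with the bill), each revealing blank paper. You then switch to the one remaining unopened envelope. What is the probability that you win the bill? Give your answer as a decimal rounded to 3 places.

Your original envelope holds the bill with probability 1/7, so the other 6 collectively hold it with probability 6/7.
The host can always find 5 empty envelopes to open, so the reveals don't change that 6/7; it is now spread over the 1 remaining unopened envelope.
P(win by switching) = (6/7) · (1/1) = 6/7 ≈ 0.857.

0.857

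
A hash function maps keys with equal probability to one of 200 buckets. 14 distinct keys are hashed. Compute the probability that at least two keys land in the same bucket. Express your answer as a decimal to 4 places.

It's easier to compute the probability that all 14 are distinct.
P(all distinct) = 200/200 · 199/200 · ··· · 187/200 ≈ 0.6278.
So the probability of at least one match is 1 − 0.6278 = 0.3722.

0.3722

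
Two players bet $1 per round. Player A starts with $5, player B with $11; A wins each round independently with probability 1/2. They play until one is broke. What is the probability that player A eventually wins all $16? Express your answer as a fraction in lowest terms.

5/16

With a fair step, P(i) = ½P(i−1) + ½P(i+1) with P(0)=0, P(16)=1 has the linear solution P(i) = i/16.
P(5) = 5/16.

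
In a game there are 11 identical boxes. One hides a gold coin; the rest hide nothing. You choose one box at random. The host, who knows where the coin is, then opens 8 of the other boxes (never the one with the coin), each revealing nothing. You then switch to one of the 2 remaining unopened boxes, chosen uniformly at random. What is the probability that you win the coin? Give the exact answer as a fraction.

5/11

Your original box holds the coin with probability 1/11, so the other 10 collectively hold it with probability 10/11.
The host can always find 8 empty boxes to open, so the reveals don't change that 10/11; it is now spread over the 2 remaining unopened boxes.
P(win by switching) = (10/11) · (1/2) = 5/11.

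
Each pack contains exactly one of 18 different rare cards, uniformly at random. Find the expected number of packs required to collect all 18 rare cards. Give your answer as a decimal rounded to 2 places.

After i distinct types are collected, each trial gives a new one with probability (18−i)/18, so the expected wait for the next new type is 18/(18−i).
E = 18/18 + 18/17 + 18/16 + 18/15 + 18/14 + 18/13 + 18/12 + 18/11 + 18/10 + 18/9 + 18/8 + 18/7 + 18/6 + 18/5 + 18/4 + 18/3 + 18/2 + 18/1 = 42822903/680680 ≈ 62.91.

62.91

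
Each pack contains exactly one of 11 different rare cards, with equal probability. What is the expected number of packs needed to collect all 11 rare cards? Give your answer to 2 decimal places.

After i distinct types are collected, each trial gives a new one with probability (11−i)/11, so the expected wait for the next new type is 11/(11−i).
E = 11/11 + 11/10 + 11/9 + 11/8 + 11/7 + 11/6 + 11/5 + 11/4 + 11/3 + 11/2 + 11/1 = 83711/2520 ≈ 33.22.

33.22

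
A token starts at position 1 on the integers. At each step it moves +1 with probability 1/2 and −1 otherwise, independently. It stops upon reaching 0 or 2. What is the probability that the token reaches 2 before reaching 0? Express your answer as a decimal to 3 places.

With a fair step, P(i) = ½P(i−1) + ½P(i+1) with P(0)=0, P(2)=1 has the linear solution P(i) = i/2.
P(1) = 1/2 ≈ 0.500.

0.500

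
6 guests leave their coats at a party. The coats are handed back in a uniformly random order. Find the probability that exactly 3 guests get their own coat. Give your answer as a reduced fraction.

Choose which 3 of the 6 are fixed: C(6,3) = 20 ways.
The remaining 3 must have no fixed point: D(3) = 2.
P = 20·2/720 = 1/18.

1/18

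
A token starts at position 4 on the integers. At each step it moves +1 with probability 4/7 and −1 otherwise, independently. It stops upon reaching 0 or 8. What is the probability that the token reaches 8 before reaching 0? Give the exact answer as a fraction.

256/337

Let r = q/p = (3/7)/(4/7) = 3/4. The recurrence P(i) = p·P(i+1) + q·P(i−1) with P(0)=0, P(8)=1 gives P(i) = (1 − r^i)/(1 − r^8).
P(4) = (1 − (3/4)^4) / (1 − (3/4)^8) = 256/337.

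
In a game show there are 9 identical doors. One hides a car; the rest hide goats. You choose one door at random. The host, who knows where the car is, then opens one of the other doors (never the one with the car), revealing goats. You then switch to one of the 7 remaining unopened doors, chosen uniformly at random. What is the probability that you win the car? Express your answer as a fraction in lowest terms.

Your original door holds the car with probability 1/9, so the other 8 collectively hold it with probability 8/9.
The host can always find an empty door to open, so this doesn't change that 8/9; it is now spread over the 7 remaining unopened doors.
P(win by switching) = (8/9) · (1/7) = 8/63.

8/63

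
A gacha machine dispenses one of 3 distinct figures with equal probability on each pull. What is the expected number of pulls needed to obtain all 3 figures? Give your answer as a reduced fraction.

11/2

After i distinct types are collected, each trial gives a new one with probability (3−i)/3, so the expected wait for the next new type is 3/(3−i).
E = 3/3 + 3/2 + 3/1 = 11/2.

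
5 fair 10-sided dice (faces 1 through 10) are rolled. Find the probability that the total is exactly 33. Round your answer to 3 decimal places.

0.043

There are 10^5 = 100000 equally likely outcomes.
The number of ordered 5-tuples from {1,…,10} summing to 33 is 4335.
P(sum = 33) = 4335/100000 = 867/20000 ≈ 0.043.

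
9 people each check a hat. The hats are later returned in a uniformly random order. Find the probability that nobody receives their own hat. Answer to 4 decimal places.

This is the derangement probability: permutations of 9 with no fixed point.
D(9) = 9! · (1 − 1/1! + 1/2! − ··· + (−1)^9/9!) = 133496.
P = 133496/362880 = 16687/45360 ≈ 0.3679.

0.3679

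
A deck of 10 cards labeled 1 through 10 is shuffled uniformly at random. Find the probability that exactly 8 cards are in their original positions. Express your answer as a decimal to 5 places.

0.00001

Choose which 8 of the 10 are fixed: C(10,8) = 45 ways.
The remaining 2 must have no fixed point: D(2) = 1.
P = 45·1/3628800 = 1/80640 ≈ 0.00001.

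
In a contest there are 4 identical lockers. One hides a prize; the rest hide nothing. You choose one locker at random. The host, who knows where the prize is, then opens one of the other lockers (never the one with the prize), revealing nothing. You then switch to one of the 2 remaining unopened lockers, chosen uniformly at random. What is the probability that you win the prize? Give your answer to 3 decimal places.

Your original locker holds the prize with probability 1/4, so the other 3 collectively hold it with probability 3/4.
The host can always find an empty locker to open, so this doesn't change that 3/4; it is now spread over the 2 remaining unopened lockers.
P(win by switching) = (3/4) · (1/2) = 3/8 ≈ 0.375.

0.375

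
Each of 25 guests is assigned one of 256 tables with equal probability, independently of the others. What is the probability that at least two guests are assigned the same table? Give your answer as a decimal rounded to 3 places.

0.702

It's easier to compute the probability that all 25 are distinct.
P(all distinct) = 256/256 · 255/256 · ··· · 232/256 ≈ 0.298.
So the probability of at least one match is 1 − 0.298 = 0.702.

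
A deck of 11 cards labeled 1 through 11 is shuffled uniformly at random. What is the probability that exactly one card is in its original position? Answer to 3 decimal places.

Choose which one is fixed: C(11,1) = 11 ways.
The remaining 10 must have no fixed point: D(10) = 1334961.
P = 11·1334961/39916800 = 16481/44800 ≈ 0.368.

0.368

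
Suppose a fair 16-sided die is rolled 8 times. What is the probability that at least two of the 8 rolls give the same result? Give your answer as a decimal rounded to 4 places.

P(all 8 different) = 16/16 · 15/16 · ··· · 9/16 ≈ 0.1208.
P(at least two equal) = 1 − 0.1208 = 0.8792.

0.8792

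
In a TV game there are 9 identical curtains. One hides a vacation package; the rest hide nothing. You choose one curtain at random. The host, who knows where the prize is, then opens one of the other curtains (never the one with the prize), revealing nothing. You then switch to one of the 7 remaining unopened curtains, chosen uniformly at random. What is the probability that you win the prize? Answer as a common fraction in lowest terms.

Your original curtain holds the prize with probability 1/9, so the other 8 collectively hold it with probability 8/9.
The host can always find an empty curtain to open, so this doesn't change that 8/9; it is now spread over the 7 remaining unopened curtains.
P(win by switching) = (8/9) · (1/7) = 8/63.

8/63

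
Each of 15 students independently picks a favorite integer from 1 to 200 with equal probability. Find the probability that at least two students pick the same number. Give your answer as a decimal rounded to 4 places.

0.4162

It's easier to compute the probability that all 15 are distinct.
P(all distinct) = 200/200 · 199/200 · ··· · 186/200 ≈ 0.5838.
So the probability of at least one match is 1 − 0.5838 = 0.4162.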